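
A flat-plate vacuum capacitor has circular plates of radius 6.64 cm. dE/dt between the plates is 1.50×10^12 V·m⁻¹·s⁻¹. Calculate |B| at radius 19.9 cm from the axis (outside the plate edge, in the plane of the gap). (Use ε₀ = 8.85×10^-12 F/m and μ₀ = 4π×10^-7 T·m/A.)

1.85×10^-7 T

I_d = ε₀ dΦ_E/dt = ε₀ πR² (dE/dt) = (8.85×10^-12)(0.01385)(1.50×10^12) = 0.1839 A through the full plate area.
For r ≥ R the full I_d is enclosed: B = μ₀ I_d/(2πr) = (4π×10^-7)(0.1839)/(2π·0.199) = 1.85×10^-7 T.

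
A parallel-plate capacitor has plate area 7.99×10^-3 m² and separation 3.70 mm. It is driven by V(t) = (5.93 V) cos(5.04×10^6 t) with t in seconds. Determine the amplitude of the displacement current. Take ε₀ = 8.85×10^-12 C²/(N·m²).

5.71×10^-4 A

(dE/dt)_max = V₀ω/d = 8.078×10^9 V/(m·s); ω = 5.04×10^6 rad/s.
I_d,max = ε₀ A (dE/dt)_max = (8.85×10^-12)(7.99×10^-3)(8.078×10^9) = 5.71×10^-4 A.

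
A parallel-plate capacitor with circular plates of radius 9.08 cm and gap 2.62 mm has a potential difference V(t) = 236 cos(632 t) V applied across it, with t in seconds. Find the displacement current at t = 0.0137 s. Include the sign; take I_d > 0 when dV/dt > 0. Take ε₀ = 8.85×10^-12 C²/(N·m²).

dV/dt = (236)(632)·−sin(8.6584) = -1.034×10^5 V/s.
I_d = C dV/dt with C = ε₀A/d = (8.85×10^-12)(0.02590)/(2.62×10^-3) = 8.749×10^-11 F, so I_d = (8.749×10^-11)(-1.034×10^5) = -9.05×10^-6 A.

-9.05×10^-6 A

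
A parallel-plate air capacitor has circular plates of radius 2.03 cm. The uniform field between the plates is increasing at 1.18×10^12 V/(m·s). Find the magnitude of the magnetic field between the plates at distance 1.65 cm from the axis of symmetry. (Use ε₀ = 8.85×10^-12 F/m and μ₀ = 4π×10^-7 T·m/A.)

Total displacement current: I_d = ε₀(πR²)(dE/dt) = (8.85×10^-12)(1.295×10^-3)(1.18×10^12) = 0.01352 A.
For r < R the Ampère–Maxwell law gives B(2πr) = μ₀ I_d (r²/R²), so B = μ₀ I_d r/(2πR²) = (4π×10^-7)(0.01352)(0.0165)/(2π·0.0203²) = 1.08×10^-7 T.

1.08×10^-7 T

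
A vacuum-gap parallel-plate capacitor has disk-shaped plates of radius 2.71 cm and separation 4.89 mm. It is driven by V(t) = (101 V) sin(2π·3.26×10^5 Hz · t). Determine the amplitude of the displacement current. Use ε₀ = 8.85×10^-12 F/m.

8.64×10^-4 A

The displacement current equals the conduction current C dV/dt, which peaks at C V₀ ω.
With C = ε₀A/d = (8.85×10^-12)(2.307×10^-3)/(4.89×10^-3) = 4.175×10^-12 F and ω = 2πf = 2.048×10^6 rad/s, I_d,max = (4.175×10^-12)(101)(2.048×10^6) = 8.64×10^-4 A.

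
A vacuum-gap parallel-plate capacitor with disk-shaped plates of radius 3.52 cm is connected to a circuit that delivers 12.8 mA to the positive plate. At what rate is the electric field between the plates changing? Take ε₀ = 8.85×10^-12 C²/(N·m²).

3.72×10^11 V/(m·s)

By continuity, I_d in the gap equals the 12.8 mA flowing in the wire.
Since I_d = ε₀ A dE/dt, dE/dt = I_d/(ε₀A) = (0.0128)/((8.85×10^-12)(3.893×10^-3)) = 3.72×10^11 V/(m·s).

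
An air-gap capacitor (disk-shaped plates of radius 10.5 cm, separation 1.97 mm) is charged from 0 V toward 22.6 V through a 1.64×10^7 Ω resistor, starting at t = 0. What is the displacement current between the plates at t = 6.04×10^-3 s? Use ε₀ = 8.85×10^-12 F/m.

C = ε₀A/d = (8.85×10^-12)(0.03464)/(1.97×10^-3) = 1.556×10^-10 F, so τ = RC = 2.552×10^-3 s.
The conduction current is I(t) = (V₀/R) e^(−t/τ), and the displacement current between the plates equals it.
t/τ = 2.367; I_d = (22.6/1.64×10^7) · e^(−2.367) = (1.378×10^-6)(0.09376) = 1.29×10^-7 A.

1.29×10^-7 A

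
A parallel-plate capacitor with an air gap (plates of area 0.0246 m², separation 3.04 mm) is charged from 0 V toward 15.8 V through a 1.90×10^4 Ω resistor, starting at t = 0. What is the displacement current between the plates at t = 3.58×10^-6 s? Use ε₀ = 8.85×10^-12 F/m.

5.99×10^-5 A

With C = ε₀A/d = (8.85×10^-12)(0.0246)/(3.04×10^-3) = 7.162×10^-11 F, the time constant is τ = RC = 1.361×10^-6 s, so t/τ = 2.630 and e^(−t/τ) = 0.07208.
I_d = I_cond = (V₀/R) e^(−t/τ) = (8.316×10^-4)(0.07208) = 5.99×10^-5 A.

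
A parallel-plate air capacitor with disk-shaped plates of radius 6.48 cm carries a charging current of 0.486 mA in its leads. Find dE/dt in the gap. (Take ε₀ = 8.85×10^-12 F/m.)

4.16×10^9 V/(m·s)

By continuity, I_d in the gap equals the 0.486 mA flowing in the wire.
Since I_d = ε₀ A dE/dt, dE/dt = I_d/(ε₀A) = (4.86×10^-4)/((8.85×10^-12)(0.01319)) = 4.16×10^9 V/(m·s).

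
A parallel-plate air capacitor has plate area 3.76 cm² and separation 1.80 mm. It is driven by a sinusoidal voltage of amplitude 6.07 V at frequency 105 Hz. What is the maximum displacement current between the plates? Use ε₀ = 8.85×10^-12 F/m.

7.40×10^-9 A

(dE/dt)_max = V₀ω/d = 2.225×10^6 V/(m·s); ω = 2πf = 659.7 rad/s.
I_d,max = ε₀ A (dE/dt)_max = (8.85×10^-12)(3.76×10^-4)(2.225×10^6) = 7.40×10^-9 A.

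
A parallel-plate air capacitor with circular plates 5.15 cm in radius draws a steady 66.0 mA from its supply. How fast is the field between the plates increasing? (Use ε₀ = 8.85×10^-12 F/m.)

The displacement current between the plates equals the conduction current, I_d = 66.0 mA.
Inverting I_d = ε₀ A dE/dt gives dE/dt = 0.0660 / (8.85×10^-12 · 8.332×10^-3) = 8.95×10^11 V/(m·s).

8.95×10^11 V/(m·s)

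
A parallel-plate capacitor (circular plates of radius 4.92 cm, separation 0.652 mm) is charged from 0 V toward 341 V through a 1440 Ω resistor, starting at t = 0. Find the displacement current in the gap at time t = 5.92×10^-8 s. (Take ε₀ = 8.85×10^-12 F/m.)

0.159 A

With C = ε₀A/d = (8.85×10^-12)(7.605×10^-3)/(6.52×10^-4) = 1.032×10^-10 F, the time constant is τ = RC = 1.486×10^-7 s, so t/τ = 0.3984 and e^(−t/τ) = 0.6714.
I_d = I_cond = (V₀/R) e^(−t/τ) = (0.2368)(0.6714) = 0.159 A.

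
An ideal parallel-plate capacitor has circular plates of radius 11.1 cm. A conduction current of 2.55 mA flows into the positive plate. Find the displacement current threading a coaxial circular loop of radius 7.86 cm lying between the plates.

1.28×10^-3 A

By continuity the displacement current in the gap matches the conduction current: I_d = 2.55×10^-3 A.
The field is uniform, so I_d,enc = I_d (r/R)² = (2.55×10^-3)(7.86/11.1)² = 1.28×10^-3 A.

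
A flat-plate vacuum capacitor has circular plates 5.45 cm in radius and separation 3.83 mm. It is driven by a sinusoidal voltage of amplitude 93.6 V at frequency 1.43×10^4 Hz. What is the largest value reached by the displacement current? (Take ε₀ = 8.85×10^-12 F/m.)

(dE/dt)_max = V₀ω/d = 2.196×10^9 V/(m·s); ω = 2πf = 8.985×10^4 rad/s.
I_d,max = ε₀ A (dE/dt)_max = (8.85×10^-12)(9.331×10^-3)(2.196×10^9) = 1.81×10^-4 A.

1.81×10^-4 A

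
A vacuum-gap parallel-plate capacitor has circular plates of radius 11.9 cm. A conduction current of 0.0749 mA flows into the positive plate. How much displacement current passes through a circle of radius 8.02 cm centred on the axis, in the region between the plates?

3.40×10^-5 A

No conduction current crosses the gap, so I_d there equals the 7.49×10^-5 A in the leads.
Through an area πr² the displacement current is I_d·(πr²/πR²) = I_d (r/R)² = 3.40×10^-5 A.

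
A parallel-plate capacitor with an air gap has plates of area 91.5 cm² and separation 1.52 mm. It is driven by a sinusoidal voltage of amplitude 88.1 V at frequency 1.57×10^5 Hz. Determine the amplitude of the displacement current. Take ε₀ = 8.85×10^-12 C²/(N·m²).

4.63×10^-3 A

(dE/dt)_max = V₀ω/d = 5.718×10^10 V/(m·s); ω = 2πf = 9.865×10^5 rad/s.
I_d,max = ε₀ A (dE/dt)_max = (8.85×10^-12)(9.15×10^-3)(5.718×10^10) = 4.63×10^-3 A.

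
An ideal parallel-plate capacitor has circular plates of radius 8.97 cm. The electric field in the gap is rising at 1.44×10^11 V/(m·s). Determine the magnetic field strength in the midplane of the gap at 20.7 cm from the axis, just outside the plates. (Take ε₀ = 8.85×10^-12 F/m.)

I_d = ε₀ dΦ_E/dt = ε₀ πR² (dE/dt) = (8.85×10^-12)(0.02528)(1.44×10^11) = 0.03222 A through the full plate area.
Outside the plates the loop encloses all of I_d, so B·2πr = μ₀ I_d and B = 3.11×10^-8 T.

3.11×10^-8 T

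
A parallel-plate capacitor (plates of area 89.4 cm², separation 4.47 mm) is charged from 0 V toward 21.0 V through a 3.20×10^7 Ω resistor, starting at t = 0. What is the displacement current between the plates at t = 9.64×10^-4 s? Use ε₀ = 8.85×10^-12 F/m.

C = ε₀A/d = (8.85×10^-12)(8.94×10^-3)/(4.47×10^-3) = 1.770×10^-11 F and τ = RC = 5.664×10^-4 s. I_d in the gap equals the RC charging current.
I_d(t) = (V₀/R) e^(−t/τ) = 6.562×10^-7 · e^(−1.702) = 1.20×10^-7 A.

1.20×10^-7 A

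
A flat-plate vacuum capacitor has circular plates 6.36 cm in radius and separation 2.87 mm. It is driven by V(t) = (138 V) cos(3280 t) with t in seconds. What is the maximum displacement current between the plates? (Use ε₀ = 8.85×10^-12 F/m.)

(dE/dt)_max = V₀ω/d = 1.577×10^8 V/(m·s); ω = 3280 rad/s.
I_d,max = ε₀ A (dE/dt)_max = (8.85×10^-12)(0.01271)(1.577×10^8) = 1.77×10^-5 A.

1.77×10^-5 A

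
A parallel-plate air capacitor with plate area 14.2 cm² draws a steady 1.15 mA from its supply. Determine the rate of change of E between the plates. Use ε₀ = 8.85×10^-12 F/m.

The displacement current between the plates equals the conduction current, I_d = 1.15 mA.
Then dE/dt = I_d/(ε₀A) = 9.15×10^10 V/(m·s).

9.15×10^10 V/(m·s)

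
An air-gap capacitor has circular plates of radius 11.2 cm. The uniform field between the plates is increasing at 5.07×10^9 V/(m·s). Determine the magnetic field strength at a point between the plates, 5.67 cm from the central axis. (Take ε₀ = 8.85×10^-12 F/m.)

1.60×10^-9 T

I_d = ε₀ dΦ_E/dt = ε₀ πR² (dE/dt) = (8.85×10^-12)(0.03941)(5.07×10^9) = 1.768×10^-3 A through the full plate area.
∮B·dl = μ₀ I_d,enc with I_d,enc = I_d r²/R² = 4.531×10^-4 A; so B = μ₀ I_d,enc/(2πr) = 1.60×10^-9 T.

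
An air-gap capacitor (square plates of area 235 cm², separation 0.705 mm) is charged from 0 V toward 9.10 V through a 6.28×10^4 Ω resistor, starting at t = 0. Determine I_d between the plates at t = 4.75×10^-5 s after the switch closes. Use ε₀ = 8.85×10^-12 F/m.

C = ε₀A/d = (8.85×10^-12)(0.0235)/(7.05×10^-4) = 2.950×10^-10 F and τ = RC = 1.853×10^-5 s. I_d in the gap equals the RC charging current.
I_d(t) = (V₀/R) e^(−t/τ) = 1.449×10^-4 · e^(−2.563) = 1.12×10^-5 A.

1.12×10^-5 A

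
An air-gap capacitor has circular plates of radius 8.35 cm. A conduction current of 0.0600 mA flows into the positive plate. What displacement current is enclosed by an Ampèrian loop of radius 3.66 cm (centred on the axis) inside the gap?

1.15×10^-5 A

Between the plates the displacement current equals the wire current: I_d = 0.0600 mA = 6.00×10^-5 A.
Since J_d is uniform, the enclosed fraction is (r/R)² = 0.1921, giving I_d,enc = 1.15×10^-5 A.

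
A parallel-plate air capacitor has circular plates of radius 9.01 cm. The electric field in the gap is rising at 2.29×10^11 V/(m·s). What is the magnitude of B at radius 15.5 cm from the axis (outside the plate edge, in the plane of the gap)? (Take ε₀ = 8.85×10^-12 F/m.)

6.67×10^-8 T

I_d = ε₀ dΦ_E/dt = ε₀ πR² (dE/dt) = (8.85×10^-12)(0.02550)(2.29×10^11) = 0.05168 A through the full plate area.
For r ≥ R the full I_d is enclosed: B = μ₀ I_d/(2πr) = (4π×10^-7)(0.05168)/(2π·0.155) = 6.67×10^-8 T.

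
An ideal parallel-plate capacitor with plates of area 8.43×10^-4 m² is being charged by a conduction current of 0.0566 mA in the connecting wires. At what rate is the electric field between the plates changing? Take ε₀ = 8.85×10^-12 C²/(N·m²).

7.59×10^9 V/(m·s)

By continuity, I_d in the gap equals the 0.0566 mA flowing in the wire.
Since I_d = ε₀ A dE/dt, dE/dt = I_d/(ε₀A) = (5.66×10^-5)/((8.85×10^-12)(8.43×10^-4)) = 7.59×10^9 V/(m·s).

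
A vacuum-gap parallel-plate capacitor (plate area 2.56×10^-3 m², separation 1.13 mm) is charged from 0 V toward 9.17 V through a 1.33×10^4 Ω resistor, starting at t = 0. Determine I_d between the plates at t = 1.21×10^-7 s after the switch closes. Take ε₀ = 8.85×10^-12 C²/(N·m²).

C = ε₀A/d = (8.85×10^-12)(2.56×10^-3)/(1.13×10^-3) = 2.005×10^-11 F, so τ = RC = 2.667×10^-7 s.
The conduction current is I(t) = (V₀/R) e^(−t/τ), and the displacement current between the plates equals it.
t/τ = 0.4537; I_d = (9.17/1.33×10^4) · e^(−0.4537) = (6.895×10^-4)(0.6353) = 4.38×10^-4 A.

4.38×10^-4 A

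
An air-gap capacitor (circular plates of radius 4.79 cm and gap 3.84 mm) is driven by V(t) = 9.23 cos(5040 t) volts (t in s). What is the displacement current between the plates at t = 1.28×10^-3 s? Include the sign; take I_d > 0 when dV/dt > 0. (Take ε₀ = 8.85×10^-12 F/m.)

dE/dt = (V₀ω/d)·−sin(ωt) with ωt = 6.4512 rad: (9.23)(5040)(-0.1672)/(3.84×10^-3) = -2.026×10^6 V/(m·s).
I_d = ε₀ A dE/dt = (8.85×10^-12)(7.208×10^-3)(-2.026×10^6) = -1.29×10^-7 A.

-1.29×10^-7 A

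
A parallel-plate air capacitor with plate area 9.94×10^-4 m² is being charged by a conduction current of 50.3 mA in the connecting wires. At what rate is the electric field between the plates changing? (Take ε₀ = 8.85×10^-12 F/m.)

By continuity, I_d in the gap equals the 50.3 mA flowing in the wire.
Then dE/dt = I_d/(ε₀A) = 5.72×10^12 V/(m·s).

5.72×10^12 V/(m·s)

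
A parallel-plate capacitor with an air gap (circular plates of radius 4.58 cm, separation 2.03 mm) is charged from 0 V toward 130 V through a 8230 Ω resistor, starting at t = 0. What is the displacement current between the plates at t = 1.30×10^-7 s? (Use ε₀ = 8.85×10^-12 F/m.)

9.12×10^-3 A

C = ε₀A/d = (8.85×10^-12)(6.590×10^-3)/(2.03×10^-3) = 2.873×10^-11 F, so τ = RC = 2.364×10^-7 s.
The conduction current is I(t) = (V₀/R) e^(−t/τ), and the displacement current between the plates equals it.
t/τ = 0.5499; I_d = (130/8230) · e^(−0.5499) = (0.01580)(0.5770) = 9.12×10^-3 A.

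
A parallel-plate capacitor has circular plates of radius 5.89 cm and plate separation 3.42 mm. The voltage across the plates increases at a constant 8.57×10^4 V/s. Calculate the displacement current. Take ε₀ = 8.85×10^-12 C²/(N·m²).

The field between the plates is E = V/d, so dE/dt = (8.57×10^4)/(3.42×10^-3 m) = 2.506×10^7 V/(m·s).
I_d = ε₀ A (dE/dt) = (8.85×10^-12)(0.01090)(2.506×10^7) = 2.42×10^-6 A.

2.42×10^-6 A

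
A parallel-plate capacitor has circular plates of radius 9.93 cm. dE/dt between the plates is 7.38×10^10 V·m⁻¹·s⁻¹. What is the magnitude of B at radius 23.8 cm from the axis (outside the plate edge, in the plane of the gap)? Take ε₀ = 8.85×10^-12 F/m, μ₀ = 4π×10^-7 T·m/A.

1.70×10^-8 T

Through the whole plate area (πR² = 0.03098 m²), I_d = ε₀ πR² dE/dt = 0.02023 A.
Outside the plates the loop encloses all of I_d, so B·2πr = μ₀ I_d and B = 1.70×10^-8 T.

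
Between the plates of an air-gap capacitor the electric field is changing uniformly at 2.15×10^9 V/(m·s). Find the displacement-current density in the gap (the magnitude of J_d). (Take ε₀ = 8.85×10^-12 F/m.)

J_d = ε₀ ∂E/∂t, so J_d = 0.0190 A/m².

0.0190 A/m²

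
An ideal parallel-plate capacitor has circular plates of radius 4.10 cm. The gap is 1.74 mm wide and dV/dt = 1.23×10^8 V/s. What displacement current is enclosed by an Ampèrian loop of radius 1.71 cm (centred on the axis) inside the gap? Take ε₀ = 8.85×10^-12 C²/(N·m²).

dE/dt = (dV/dt)/d = 7.069×10^10 V/(m·s); I_d = ε₀(πR²)(dE/dt) = (8.85×10^-12)(5.281×10^-3)(7.069×10^10) = 3.304×10^-3 A.
Since J_d is uniform, the enclosed fraction is (r/R)² = 0.1740, giving I_d,enc = 5.75×10^-4 A.

5.75×10^-4 A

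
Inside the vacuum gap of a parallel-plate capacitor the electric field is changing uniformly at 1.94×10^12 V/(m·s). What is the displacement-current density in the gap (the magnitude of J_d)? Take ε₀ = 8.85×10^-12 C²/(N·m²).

17.2 A/m²

J_d = ε₀ ∂E/∂t, so J_d = 17.2 A/m².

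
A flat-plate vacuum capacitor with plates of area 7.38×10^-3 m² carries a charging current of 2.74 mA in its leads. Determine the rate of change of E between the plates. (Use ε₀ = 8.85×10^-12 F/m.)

The displacement current between the plates equals the conduction current, I_d = 2.74 mA.
Inverting I_d = ε₀ A dE/dt gives dE/dt = 2.74×10^-3 / (8.85×10^-12 · 7.38×10^-3) = 4.20×10^10 V/(m·s).

4.20×10^10 V/(m·s)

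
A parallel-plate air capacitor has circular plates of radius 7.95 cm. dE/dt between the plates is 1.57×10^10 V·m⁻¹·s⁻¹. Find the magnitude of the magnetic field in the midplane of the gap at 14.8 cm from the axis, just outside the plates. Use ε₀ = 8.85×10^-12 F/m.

3.73×10^-9 T

I_d = ε₀ dΦ_E/dt = ε₀ πR² (dE/dt) = (8.85×10^-12)(0.01986)(1.57×10^10) = 2.759×10^-3 A through the full plate area.
Outside the plates the loop encloses all of I_d, so B·2πr = μ₀ I_d and B = 3.73×10^-9 T.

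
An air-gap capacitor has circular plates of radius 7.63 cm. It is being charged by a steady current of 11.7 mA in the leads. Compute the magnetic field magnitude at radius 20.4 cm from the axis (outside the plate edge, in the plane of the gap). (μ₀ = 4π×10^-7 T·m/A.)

1.15×10^-8 T

By continuity the displacement current in the gap matches the conduction current: I_d = 0.0117 A.
With r > R the enclosed displacement current is the full I_d; B = μ₀ I_d / (2πr) = 1.15×10^-8 T.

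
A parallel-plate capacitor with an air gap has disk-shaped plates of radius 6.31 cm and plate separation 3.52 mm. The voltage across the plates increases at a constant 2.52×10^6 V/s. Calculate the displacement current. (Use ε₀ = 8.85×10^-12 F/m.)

C = ε₀A/d = (8.85×10^-12)(0.01251)/(3.52×10^-3) = 3.145×10^-11 F.
I_d = C dV/dt = (3.145×10^-11)(2.52×10^6) = 7.93×10^-5 A.

7.93×10^-5 A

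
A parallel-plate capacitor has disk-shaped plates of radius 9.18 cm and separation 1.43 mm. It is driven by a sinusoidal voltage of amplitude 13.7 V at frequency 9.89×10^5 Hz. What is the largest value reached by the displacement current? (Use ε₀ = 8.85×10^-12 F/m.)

C = ε₀A/d = (8.85×10^-12)(0.02647)/(1.43×10^-3) = 1.638×10^-10 F; ω = 2πf = 6.214×10^6 rad/s.
I_d = C dV/dt, so |I_d|_max = C V₀ ω = (1.638×10^-10)(13.7)(6.214×10^6) = 0.0139 A.

0.0139 A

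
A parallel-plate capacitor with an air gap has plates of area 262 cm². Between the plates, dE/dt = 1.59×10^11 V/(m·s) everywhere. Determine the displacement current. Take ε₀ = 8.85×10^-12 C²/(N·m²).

0.0369 A

With a uniform field, Φ_E = EA, so I_d = ε₀ A dE/dt = 0.0369 A.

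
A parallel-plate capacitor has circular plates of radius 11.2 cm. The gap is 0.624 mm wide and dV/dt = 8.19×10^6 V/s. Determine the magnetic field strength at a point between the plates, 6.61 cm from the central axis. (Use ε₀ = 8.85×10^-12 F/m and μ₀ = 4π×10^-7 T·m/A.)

4.82×10^-9 T

With E = V/d, dE/dt = 1.312×10^10 V/(m·s) and πR² = 0.03941 m², giving I_d = ε₀ πR² dE/dt = 4.576×10^-3 A.
An Ampèrian loop of radius r encloses a fraction (r/R)² of I_d. Then B·2πr = μ₀ I_d (r/R)², giving B = μ₀ I_d r/(2πR²) = 4.82×10^-9 T.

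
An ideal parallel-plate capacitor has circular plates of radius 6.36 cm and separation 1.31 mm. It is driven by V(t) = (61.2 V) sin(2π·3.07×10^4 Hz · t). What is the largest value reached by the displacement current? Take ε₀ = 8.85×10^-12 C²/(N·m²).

1.01×10^-3 A

C = ε₀A/d = (8.85×10^-12)(0.01271)/(1.31×10^-3) = 8.587×10^-11 F; ω = 2πf = 1.929×10^5 rad/s.
I_d = C dV/dt, so |I_d|_max = C V₀ ω = (8.587×10^-11)(61.2)(1.929×10^5) = 1.01×10^-3 A.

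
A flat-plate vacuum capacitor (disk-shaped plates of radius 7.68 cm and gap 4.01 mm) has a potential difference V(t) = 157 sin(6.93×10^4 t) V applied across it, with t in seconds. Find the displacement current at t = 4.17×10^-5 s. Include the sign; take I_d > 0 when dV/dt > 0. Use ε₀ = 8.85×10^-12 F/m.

-4.31×10^-4 A

dV/dt = (157)(6.93×10^4)·cos(2.88981) = -1.054×10^7 V/s.
I_d = C dV/dt with C = ε₀A/d = (8.85×10^-12)(0.01853)/(4.01×10^-3) = 4.090×10^-11 F, so I_d = (4.090×10^-11)(-1.054×10^7) = -4.31×10^-4 A.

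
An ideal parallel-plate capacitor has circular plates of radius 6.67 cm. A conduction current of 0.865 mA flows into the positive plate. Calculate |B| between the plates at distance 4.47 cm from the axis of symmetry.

By continuity the displacement current in the gap matches the conduction current: I_d = 8.65×10^-4 A.
An Ampèrian loop of radius r encloses a fraction (r/R)² of I_d. Then B·2πr = μ₀ I_d (r/R)², giving B = μ₀ I_d r/(2πR²) = 1.74×10^-9 T.

1.74×10^-9 T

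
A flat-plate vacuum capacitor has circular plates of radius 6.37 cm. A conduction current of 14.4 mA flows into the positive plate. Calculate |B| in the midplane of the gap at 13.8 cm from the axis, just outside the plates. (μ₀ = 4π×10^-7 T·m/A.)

2.09×10^-8 T

No conduction current crosses the gap, so I_d there equals the 0.0144 A in the leads.
For r ≥ R the full I_d is enclosed: B = μ₀ I_d/(2πr) = (4π×10^-7)(0.0144)/(2π·0.138) = 2.09×10^-8 T.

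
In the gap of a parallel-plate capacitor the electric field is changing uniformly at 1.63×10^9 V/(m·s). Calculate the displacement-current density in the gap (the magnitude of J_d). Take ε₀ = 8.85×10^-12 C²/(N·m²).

0.0144 A/m²

J_d = ε₀ ∂E/∂t, so J_d = 0.0144 A/m².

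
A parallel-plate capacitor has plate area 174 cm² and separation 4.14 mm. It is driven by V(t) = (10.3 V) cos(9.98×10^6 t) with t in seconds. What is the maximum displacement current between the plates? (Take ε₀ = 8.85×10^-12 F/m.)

The displacement current equals the conduction current C dV/dt, which peaks at C V₀ ω.
With C = ε₀A/d = (8.85×10^-12)(0.0174)/(4.14×10^-3) = 3.720×10^-11 F and ω = 9.98×10^6 rad/s, I_d,max = (3.720×10^-11)(10.3)(9.98×10^6) = 3.82×10^-3 A.

3.82×10^-3 A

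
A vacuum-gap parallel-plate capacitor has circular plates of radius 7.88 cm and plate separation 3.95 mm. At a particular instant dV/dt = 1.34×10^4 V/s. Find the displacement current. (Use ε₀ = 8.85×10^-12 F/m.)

The displacement current equals the charging current C dV/dt. With C = ε₀A/d = (8.85×10^-12)(0.01951)/(3.95×10^-3) = 4.371×10^-11 F, I_d = (4.371×10^-11)(1.34×10^4) = 5.86×10^-7 A.

5.86×10^-7 A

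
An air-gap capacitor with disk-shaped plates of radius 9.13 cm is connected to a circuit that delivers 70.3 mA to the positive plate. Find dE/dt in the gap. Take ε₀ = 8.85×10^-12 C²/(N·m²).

The displacement current between the plates equals the conduction current, I_d = 70.3 mA.
Then dE/dt = I_d/(ε₀A) = 3.03×10^11 V/(m·s).

3.03×10^11 V/(m·s)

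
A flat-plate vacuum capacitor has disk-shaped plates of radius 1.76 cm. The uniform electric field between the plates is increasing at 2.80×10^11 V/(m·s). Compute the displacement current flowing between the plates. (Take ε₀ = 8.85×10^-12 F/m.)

2.41×10^-3 A

The displacement current is ε₀ times dΦ_E/dt = ε₀ A dE/dt = (8.85×10^-12)(9.731×10^-4)(2.80×10^11) = 2.41×10^-3 A.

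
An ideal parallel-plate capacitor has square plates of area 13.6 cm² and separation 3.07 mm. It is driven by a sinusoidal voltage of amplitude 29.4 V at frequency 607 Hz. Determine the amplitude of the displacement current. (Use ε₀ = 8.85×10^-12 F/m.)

4.40×10^-7 A

(dE/dt)_max = V₀ω/d = 3.652×10^7 V/(m·s); ω = 2πf = 3814 rad/s.
I_d,max = ε₀ A (dE/dt)_max = (8.85×10^-12)(1.36×10^-3)(3.652×10^7) = 4.40×10^-7 A.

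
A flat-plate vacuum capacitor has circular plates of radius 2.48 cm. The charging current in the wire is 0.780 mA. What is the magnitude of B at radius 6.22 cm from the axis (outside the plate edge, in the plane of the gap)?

No conduction current crosses the gap, so I_d there equals the 7.80×10^-4 A in the leads.
Outside the plates the loop encloses all of I_d, so B·2πr = μ₀ I_d and B = 2.51×10^-9 T.

2.51×10^-9 T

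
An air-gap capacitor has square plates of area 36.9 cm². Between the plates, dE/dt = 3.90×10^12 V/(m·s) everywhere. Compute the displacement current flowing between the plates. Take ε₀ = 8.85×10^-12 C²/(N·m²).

With a uniform field, Φ_E = EA, so I_d = ε₀ A dE/dt = 0.127 A.

0.127 A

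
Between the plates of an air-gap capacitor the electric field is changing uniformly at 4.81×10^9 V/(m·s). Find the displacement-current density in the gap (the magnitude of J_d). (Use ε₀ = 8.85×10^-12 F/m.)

0.0426 A/m²

The displacement-current density is ε₀ ∂E/∂t = (8.85×10^-12)(4.81×10^9) = 0.0426 A/m².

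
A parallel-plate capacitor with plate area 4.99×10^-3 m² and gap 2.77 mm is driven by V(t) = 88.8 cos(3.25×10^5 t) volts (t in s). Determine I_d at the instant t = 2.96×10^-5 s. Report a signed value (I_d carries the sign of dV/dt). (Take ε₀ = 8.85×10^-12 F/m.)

8.93×10^-5 A

dE/dt = (V₀ω/d)·−sin(ωt) with ωt = 9.62 rad: (88.8)(3.25×10^5)(0.1940)/(2.77×10^-3) = 2.021×10^9 V/(m·s).
I_d = ε₀ A dE/dt = (8.85×10^-12)(4.99×10^-3)(2.021×10^9) = 8.93×10^-5 A.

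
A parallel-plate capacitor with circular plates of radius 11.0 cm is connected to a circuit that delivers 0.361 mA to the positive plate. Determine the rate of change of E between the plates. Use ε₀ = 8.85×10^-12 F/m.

1.07×10^9 V/(m·s)

Charge continuity gives I_d = I = 3.61×10^-4 A between the plates.
Then dE/dt = I_d/(ε₀A) = 1.07×10^9 V/(m·s).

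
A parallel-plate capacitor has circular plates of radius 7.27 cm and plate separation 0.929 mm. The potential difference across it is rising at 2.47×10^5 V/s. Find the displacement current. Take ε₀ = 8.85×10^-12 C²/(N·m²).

The field between the plates is E = V/d, so dE/dt = (2.47×10^5)/(9.29×10^-4 m) = 2.659×10^8 V/(m·s).
I_d = ε₀ A (dE/dt) = (8.85×10^-12)(0.01660)(2.659×10^8) = 3.91×10^-5 A.

3.91×10^-5 A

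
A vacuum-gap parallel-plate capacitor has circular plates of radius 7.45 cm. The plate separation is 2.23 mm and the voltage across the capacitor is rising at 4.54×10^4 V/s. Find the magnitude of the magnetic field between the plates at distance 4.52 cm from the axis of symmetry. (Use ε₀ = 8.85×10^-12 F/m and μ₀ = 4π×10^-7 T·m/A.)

5.12×10^-12 T

With E = V/d, dE/dt = 2.036×10^7 V/(m·s) and πR² = 0.01744 m², giving I_d = ε₀ πR² dE/dt = 3.142×10^-6 A.
An Ampèrian loop of radius r encloses a fraction (r/R)² of I_d. Then B·2πr = μ₀ I_d (r/R)², giving B = μ₀ I_d r/(2πR²) = 5.12×10^-12 T.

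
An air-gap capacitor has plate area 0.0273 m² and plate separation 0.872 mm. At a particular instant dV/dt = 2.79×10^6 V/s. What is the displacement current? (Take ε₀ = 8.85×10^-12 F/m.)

7.73×10^-4 A

E = V/d so dE/dt = (dV/dt)/d = 3.200×10^9 V/(m·s), and I_d = ε₀ A dE/dt = (8.85×10^-12)(0.0273)(3.200×10^9) = 7.73×10^-4 A.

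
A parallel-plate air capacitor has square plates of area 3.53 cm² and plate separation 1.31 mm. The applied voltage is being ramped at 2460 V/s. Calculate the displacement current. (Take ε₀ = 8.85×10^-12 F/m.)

5.87×10^-9 A

The field between the plates is E = V/d, so dE/dt = (2460)/(1.31×10^-3 m) = 1.878×10^6 V/(m·s).
I_d = ε₀ A (dE/dt) = (8.85×10^-12)(3.53×10^-4)(1.878×10^6) = 5.87×10^-9 A.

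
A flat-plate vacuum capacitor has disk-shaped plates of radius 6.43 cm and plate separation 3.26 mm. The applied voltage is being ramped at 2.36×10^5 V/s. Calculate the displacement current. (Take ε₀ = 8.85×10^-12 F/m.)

E = V/d so dE/dt = (dV/dt)/d = 7.239×10^7 V/(m·s), and I_d = ε₀ A dE/dt = (8.85×10^-12)(0.01299)(7.239×10^7) = 8.32×10^-6 A.

8.32×10^-6 A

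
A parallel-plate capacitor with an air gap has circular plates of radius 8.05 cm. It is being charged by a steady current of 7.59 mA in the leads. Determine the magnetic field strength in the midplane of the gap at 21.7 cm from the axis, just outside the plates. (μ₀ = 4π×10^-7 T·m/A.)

By continuity the displacement current in the gap matches the conduction current: I_d = 7.59×10^-3 A.
With r > R the enclosed displacement current is the full I_d; B = μ₀ I_d / (2πr) = 7.00×10^-9 T.

7.00×10^-9 T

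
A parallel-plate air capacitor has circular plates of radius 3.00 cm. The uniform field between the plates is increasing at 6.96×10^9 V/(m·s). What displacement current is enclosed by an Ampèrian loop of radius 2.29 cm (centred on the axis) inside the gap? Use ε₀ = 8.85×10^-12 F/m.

Through the whole plate area (πR² = 2.827×10^-3 m²), I_d = ε₀ πR² dE/dt = 1.741×10^-4 A.
The field is uniform, so I_d,enc = I_d (r/R)² = (1.741×10^-4)(2.29/3.00)² = 1.01×10^-4 A.

1.01×10^-4 A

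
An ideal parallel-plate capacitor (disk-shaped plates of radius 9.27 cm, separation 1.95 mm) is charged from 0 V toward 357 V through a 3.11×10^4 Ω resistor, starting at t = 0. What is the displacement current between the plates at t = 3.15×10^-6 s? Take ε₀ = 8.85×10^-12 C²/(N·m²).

5.02×10^-3 A

With C = ε₀A/d = (8.85×10^-12)(0.02700)/(1.95×10^-3) = 1.225×10^-10 F, the time constant is τ = RC = 3.810×10^-6 s, so t/τ = 0.8268 and e^(−t/τ) = 0.4374.
I_d = I_cond = (V₀/R) e^(−t/τ) = (0.01148)(0.4374) = 5.02×10^-3 A.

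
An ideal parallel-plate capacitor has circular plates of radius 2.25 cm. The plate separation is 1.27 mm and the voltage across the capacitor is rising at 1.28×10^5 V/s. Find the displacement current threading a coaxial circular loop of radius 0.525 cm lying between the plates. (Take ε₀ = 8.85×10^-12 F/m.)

7.72×10^-8 A

With E = V/d, dE/dt = 1.008×10^8 V/(m·s) and πR² = 1.590×10^-3 m², giving I_d = ε₀ πR² dE/dt = 1.418×10^-6 A.
Through an area πr² the displacement current is I_d·(πr²/πR²) = I_d (r/R)² = 7.72×10^-8 A.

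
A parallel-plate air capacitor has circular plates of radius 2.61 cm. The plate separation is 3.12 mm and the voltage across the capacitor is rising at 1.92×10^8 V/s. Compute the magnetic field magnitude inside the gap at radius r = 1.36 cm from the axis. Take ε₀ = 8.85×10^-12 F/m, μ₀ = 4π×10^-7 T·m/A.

4.65×10^-9 T

I_d = C dV/dt with C = ε₀πR²/d = 6.070×10^-12 F, so I_d = (6.070×10^-12)(1.92×10^8) = 1.165×10^-3 A.
∮B·dl = μ₀ I_d,enc with I_d,enc = I_d r²/R² = 3.163×10^-4 A; so B = μ₀ I_d,enc/(2πr) = 4.65×10^-9 T.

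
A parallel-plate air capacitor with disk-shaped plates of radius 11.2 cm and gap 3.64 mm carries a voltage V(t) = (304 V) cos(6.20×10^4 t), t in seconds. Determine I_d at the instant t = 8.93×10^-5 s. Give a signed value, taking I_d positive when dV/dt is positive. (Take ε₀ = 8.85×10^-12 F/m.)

1.23×10^-3 A

dV/dt = (304)(6.20×10^4)·−sin(5.5366) = 1.280×10^7 V/s.
I_d = C dV/dt with C = ε₀A/d = (8.85×10^-12)(0.03941)/(3.64×10^-3) = 9.582×10^-11 F, so I_d = (9.582×10^-11)(1.280×10^7) = 1.23×10^-3 A.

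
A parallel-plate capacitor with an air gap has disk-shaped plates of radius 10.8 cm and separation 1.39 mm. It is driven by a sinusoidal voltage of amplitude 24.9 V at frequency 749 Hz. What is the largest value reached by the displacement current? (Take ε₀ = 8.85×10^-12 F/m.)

The displacement current equals the conduction current C dV/dt, which peaks at C V₀ ω.
With C = ε₀A/d = (8.85×10^-12)(0.03664)/(1.39×10^-3) = 2.333×10^-10 F and ω = 2πf = 4706 rad/s, I_d,max = (2.333×10^-10)(24.9)(4706) = 2.73×10^-5 A.

2.73×10^-5 A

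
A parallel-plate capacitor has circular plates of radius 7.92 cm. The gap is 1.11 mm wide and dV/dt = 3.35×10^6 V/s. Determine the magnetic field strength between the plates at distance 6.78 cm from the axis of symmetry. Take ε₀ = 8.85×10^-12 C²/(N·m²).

dE/dt = (dV/dt)/d = 3.018×10^9 V/(m·s); I_d = ε₀(πR²)(dE/dt) = (8.85×10^-12)(0.01971)(3.018×10^9) = 5.264×10^-4 A.
For r < R the Ampère–Maxwell law gives B(2πr) = μ₀ I_d (r²/R²), so B = μ₀ I_d r/(2πR²) = (4π×10^-7)(5.264×10^-4)(0.0678)/(2π·0.0792²) = 1.14×10^-9 T.

1.14×10^-9 T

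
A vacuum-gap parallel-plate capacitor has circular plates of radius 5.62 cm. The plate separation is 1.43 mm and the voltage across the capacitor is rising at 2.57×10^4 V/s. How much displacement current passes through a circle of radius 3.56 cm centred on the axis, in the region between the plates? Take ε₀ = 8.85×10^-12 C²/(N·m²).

dE/dt = (dV/dt)/d = 1.797×10^7 V/(m·s); I_d = ε₀(πR²)(dE/dt) = (8.85×10^-12)(9.923×10^-3)(1.797×10^7) = 1.578×10^-6 A.
Since J_d is uniform, the enclosed fraction is (r/R)² = 0.4013, giving I_d,enc = 6.33×10^-7 A.

6.33×10^-7 A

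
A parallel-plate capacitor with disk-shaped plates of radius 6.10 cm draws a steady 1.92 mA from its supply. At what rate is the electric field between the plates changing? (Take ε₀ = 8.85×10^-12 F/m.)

1.86×10^10 V/(m·s)

By continuity, I_d in the gap equals the 1.92 mA flowing in the wire.
Since I_d = ε₀ A dE/dt, dE/dt = I_d/(ε₀A) = (1.92×10^-3)/((8.85×10^-12)(0.01169)) = 1.86×10^10 V/(m·s).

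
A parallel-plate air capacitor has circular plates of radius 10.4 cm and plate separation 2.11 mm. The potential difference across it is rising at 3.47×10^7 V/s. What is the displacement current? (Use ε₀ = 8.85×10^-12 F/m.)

4.95×10^-3 A

E = V/d so dE/dt = (dV/dt)/d = 1.645×10^10 V/(m·s), and I_d = ε₀ A dE/dt = (8.85×10^-12)(0.03398)(1.645×10^10) = 4.95×10^-3 A.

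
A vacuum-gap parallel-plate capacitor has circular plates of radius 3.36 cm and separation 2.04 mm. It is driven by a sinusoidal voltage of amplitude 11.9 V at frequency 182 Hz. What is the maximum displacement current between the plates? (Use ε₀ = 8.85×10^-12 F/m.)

(dE/dt)_max = V₀ω/d = 6.673×10^6 V/(m·s); ω = 2πf = 1144 rad/s.
I_d,max = ε₀ A (dE/dt)_max = (8.85×10^-12)(3.547×10^-3)(6.673×10^6) = 2.09×10^-7 A.

2.09×10^-7 A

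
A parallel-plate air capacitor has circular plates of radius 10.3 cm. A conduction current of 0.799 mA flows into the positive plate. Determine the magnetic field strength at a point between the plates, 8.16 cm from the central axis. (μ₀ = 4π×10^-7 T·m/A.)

1.23×10^-9 T

Between the plates the displacement current equals the wire current: I_d = 0.799 mA = 7.99×10^-4 A.
∮B·dl = μ₀ I_d,enc with I_d,enc = I_d r²/R² = 5.015×10^-4 A; so B = μ₀ I_d,enc/(2πr) = 1.23×10^-9 T.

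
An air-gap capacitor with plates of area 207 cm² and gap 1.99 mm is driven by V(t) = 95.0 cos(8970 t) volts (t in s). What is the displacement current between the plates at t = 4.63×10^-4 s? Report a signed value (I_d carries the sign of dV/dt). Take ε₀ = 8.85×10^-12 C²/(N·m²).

C = ε₀A/d = (8.85×10^-12)(0.0207)/(1.99×10^-3) = 9.206×10^-11 F. dV/dt = V₀ω·−sin(ωt); at ωt = 4.15311 rad this factor is 0.8476.
I_d = C dV/dt = (9.206×10^-11)(95.0)(8970)(0.8476) = 6.65×10^-5 A.

6.65×10^-5 A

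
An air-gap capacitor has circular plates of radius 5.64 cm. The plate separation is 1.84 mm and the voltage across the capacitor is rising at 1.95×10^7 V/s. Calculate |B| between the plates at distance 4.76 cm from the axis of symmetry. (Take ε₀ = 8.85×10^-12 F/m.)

2.81×10^-9 T

dE/dt = (dV/dt)/d = 1.060×10^10 V/(m·s); I_d = ε₀(πR²)(dE/dt) = (8.85×10^-12)(9.993×10^-3)(1.060×10^10) = 9.374×10^-4 A.
∮B·dl = μ₀ I_d,enc with I_d,enc = I_d r²/R² = 6.677×10^-4 A; so B = μ₀ I_d,enc/(2πr) = 2.81×10^-9 T.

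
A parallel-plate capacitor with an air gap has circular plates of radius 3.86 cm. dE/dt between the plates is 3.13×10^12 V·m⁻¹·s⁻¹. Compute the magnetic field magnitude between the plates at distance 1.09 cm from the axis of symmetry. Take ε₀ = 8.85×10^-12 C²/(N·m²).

Total displacement current: I_d = ε₀(πR²)(dE/dt) = (8.85×10^-12)(4.681×10^-3)(3.13×10^12) = 0.1297 A.
∮B·dl = μ₀ I_d,enc with I_d,enc = I_d r²/R² = 0.01034 A; so B = μ₀ I_d,enc/(2πr) = 1.90×10^-7 T.

1.90×10^-7 T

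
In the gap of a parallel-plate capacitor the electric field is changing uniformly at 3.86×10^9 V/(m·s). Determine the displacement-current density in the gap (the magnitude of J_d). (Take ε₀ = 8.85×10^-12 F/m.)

0.0342 A/m²

J_d = ε₀ dE/dt = (8.85×10^-12)(3.86×10^9) = 0.0342 A/m².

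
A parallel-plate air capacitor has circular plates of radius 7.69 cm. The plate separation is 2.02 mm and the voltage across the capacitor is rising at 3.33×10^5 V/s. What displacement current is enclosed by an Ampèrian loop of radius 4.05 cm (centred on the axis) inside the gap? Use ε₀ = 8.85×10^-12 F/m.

I_d = C dV/dt with C = ε₀πR²/d = 8.140×10^-11 F, so I_d = (8.140×10^-11)(3.33×10^5) = 2.711×10^-5 A.
The field is uniform, so I_d,enc = I_d (r/R)² = (2.711×10^-5)(4.05/7.69)² = 7.52×10^-6 A.

7.52×10^-6 A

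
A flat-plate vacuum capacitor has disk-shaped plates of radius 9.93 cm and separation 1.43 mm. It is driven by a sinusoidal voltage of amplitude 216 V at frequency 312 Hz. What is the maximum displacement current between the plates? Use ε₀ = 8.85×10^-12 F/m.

The displacement current equals the conduction current C dV/dt, which peaks at C V₀ ω.
With C = ε₀A/d = (8.85×10^-12)(0.03098)/(1.43×10^-3) = 1.917×10^-10 F and ω = 2πf = 1960 rad/s, I_d,max = (1.917×10^-10)(216)(1960) = 8.12×10^-5 A.

8.12×10^-5 A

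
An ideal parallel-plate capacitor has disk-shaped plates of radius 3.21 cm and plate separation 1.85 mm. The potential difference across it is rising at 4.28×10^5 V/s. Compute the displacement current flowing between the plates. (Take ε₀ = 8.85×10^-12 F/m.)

The field between the plates is E = V/d, so dE/dt = (4.28×10^5)/(1.85×10^-3 m) = 2.314×10^8 V/(m·s).
I_d = ε₀ A (dE/dt) = (8.85×10^-12)(3.237×10^-3)(2.314×10^8) = 6.63×10^-6 A.

6.63×10^-6 A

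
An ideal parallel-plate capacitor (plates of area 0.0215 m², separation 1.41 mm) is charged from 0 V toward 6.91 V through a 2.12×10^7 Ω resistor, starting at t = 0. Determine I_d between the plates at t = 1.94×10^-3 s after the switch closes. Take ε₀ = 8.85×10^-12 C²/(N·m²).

With C = ε₀A/d = (8.85×10^-12)(0.0215)/(1.41×10^-3) = 1.349×10^-10 F, the time constant is τ = RC = 2.860×10^-3 s, so t/τ = 0.6783 and e^(−t/τ) = 0.5075.
I_d = I_cond = (V₀/R) e^(−t/τ) = (3.259×10^-7)(0.5075) = 1.65×10^-7 A.

1.65×10^-7 A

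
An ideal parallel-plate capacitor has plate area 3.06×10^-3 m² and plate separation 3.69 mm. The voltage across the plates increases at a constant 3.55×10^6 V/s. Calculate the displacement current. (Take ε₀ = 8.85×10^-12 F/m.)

The displacement current equals the charging current C dV/dt. With C = ε₀A/d = (8.85×10^-12)(3.06×10^-3)/(3.69×10^-3) = 7.339×10^-12 F, I_d = (7.339×10^-12)(3.55×10^6) = 2.61×10^-5 A.

2.61×10^-5 A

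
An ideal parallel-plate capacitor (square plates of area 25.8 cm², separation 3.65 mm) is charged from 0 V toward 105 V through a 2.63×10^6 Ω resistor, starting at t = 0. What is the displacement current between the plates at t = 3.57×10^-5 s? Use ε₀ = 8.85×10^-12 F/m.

4.56×10^-6 A

C = ε₀A/d = (8.85×10^-12)(2.58×10^-3)/(3.65×10^-3) = 6.256×10^-12 F and τ = RC = 1.645×10^-5 s. I_d in the gap equals the RC charging current.
I_d(t) = (V₀/R) e^(−t/τ) = 3.992×10^-5 · e^(−2.170) = 4.56×10^-6 A.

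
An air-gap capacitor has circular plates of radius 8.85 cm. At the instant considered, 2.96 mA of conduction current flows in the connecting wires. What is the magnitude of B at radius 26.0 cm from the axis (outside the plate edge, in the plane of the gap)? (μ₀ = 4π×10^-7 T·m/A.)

2.28×10^-9 T

No conduction current crosses the gap, so I_d there equals the 2.96×10^-3 A in the leads.
Outside the plates the loop encloses all of I_d, so B·2πr = μ₀ I_d and B = 2.28×10^-9 T.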